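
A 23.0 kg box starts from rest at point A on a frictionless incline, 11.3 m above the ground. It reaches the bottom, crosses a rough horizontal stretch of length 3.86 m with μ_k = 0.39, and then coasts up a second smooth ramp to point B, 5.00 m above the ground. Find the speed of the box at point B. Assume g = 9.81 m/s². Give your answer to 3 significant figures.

Energy at A: mgh₁ = (23.0)(9.81)(11.3) = 2549.6 J
Friction loss: W_f = μ_k mg d = 339.7 J
At B: ½mv² + mgh₂ = mgh₁ − W_f
½mv² = 2549.6 − 339.7 − 1128.2 = 1081.8 J
v = √(2 × 1081.8/23.0) = 9.699 m/s

v = 9.70 m/s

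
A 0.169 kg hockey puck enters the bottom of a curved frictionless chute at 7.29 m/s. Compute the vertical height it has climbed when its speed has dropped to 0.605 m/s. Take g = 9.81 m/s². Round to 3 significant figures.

h = 2.69 m

Conservation of energy: ½mv₁² = ½mv₂² + mgh
h = (v₁² − v₂²)/(2g) = (7.29² − 0.605²)/(2 × 9.81) = 2.690 m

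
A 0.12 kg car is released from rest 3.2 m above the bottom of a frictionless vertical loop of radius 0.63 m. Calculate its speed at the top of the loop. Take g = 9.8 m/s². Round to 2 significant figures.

Energy conservation: mgh = ½mv_top² + mg(2r)
v_top² = 2g(h − 2r) = 2(9.8)(3.2 − 1.260) = 38.02
v_top = 6.166 m/s

v = 6.2 m/s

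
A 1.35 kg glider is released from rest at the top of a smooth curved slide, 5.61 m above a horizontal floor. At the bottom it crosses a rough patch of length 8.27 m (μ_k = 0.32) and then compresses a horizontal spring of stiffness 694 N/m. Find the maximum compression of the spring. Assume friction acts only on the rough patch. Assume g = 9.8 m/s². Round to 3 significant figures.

Initial energy: E₁ = mgh = (1.35)(9.8)(5.61) = 74.220 J
Friction removes W_f = μ_k mg d = (0.32)(1.35)(9.8)(8.27) = 35.01 J
Energy reaching the spring: E = 74.220 − 35.01 = 39.208 J
At max compression ½kx² = E ⇒ x = √(2E/k) = √(2 × 39.208/694) = 0.3361 m

x = 0.336 m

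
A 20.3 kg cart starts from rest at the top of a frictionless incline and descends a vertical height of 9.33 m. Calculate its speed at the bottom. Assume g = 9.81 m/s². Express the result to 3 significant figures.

v = 13.5 m/s

Mechanical energy is conserved (no friction): mgh = ½mv²
v = √(2gh) = √(2 × 9.81 × 9.33) = √183.05 = 13.53 m/s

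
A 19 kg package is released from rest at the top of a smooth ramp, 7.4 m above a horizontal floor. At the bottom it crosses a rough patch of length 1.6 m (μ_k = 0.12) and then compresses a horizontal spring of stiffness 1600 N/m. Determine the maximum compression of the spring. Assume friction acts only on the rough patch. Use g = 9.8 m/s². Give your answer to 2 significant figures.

x = 1.3 m

Initial energy: E₁ = mgh = (19)(9.8)(7.4) = 1377.9 J
Friction removes W_f = μ_k mg d = (0.12)(19)(9.8)(1.6) = 35.75 J
Energy reaching the spring: E = 1377.9 − 35.75 = 1342.1 J
At max compression ½kx² = E ⇒ x = √(2E/k) = √(2 × 1342.1/1600) = 1.295 m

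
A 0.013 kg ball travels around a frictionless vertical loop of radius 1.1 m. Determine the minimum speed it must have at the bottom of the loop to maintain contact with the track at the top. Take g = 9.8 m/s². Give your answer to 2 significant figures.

At the top: mg = mv_top²/r ⇒ v_top² = gr = 10.78 m²/s²
Energy from bottom to top (height 2r): ½mv_bot² = ½mv_top² + mg(2r)
v_bot² = gr + 4gr = 5gr = 53.90
v_bot = √(5gr) = 7.342 m/s

v = 7.3 m/s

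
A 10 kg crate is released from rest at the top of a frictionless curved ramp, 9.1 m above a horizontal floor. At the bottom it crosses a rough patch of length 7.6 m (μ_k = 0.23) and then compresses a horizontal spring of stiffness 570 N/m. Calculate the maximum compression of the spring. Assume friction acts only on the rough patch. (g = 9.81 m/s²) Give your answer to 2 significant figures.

x = 1.6 m

Initial energy: E₁ = mgh = (10)(9.81)(9.1) = 892.71 J
Friction removes W_f = μ_k mg d = (0.23)(10)(9.81)(7.6) = 171.5 J
Energy reaching the spring: E = 892.71 − 171.5 = 721.23 J
At max compression ½kx² = E ⇒ x = √(2E/k) = √(2 × 721.23/570) = 1.591 m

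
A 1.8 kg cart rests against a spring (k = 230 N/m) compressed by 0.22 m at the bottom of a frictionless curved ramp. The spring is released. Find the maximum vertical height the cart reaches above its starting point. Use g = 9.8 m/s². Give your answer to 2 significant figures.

h = 0.32 m

All spring PE becomes gravitational PE at the highest point: ½kx² = mgh
h = kx²/(2mg) = (230)(0.22)²/(2 × 1.8 × 9.8) = 0.3155 m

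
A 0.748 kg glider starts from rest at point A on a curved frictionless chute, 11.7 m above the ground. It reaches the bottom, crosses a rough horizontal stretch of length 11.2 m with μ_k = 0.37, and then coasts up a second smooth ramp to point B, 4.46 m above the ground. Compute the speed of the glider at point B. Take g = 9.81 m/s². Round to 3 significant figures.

v = 7.79 m/s

Energy at A: mgh₁ = (0.748)(9.81)(11.7) = 85.853 J
Friction loss: W_f = μ_k mg d = 30.41 J
At B: ½mv² + mgh₂ = mgh₁ − W_f
½mv² = 85.853 − 30.41 − 32.727 = 22.718 J
v = √(2 × 22.718/0.748) = 7.794 m/s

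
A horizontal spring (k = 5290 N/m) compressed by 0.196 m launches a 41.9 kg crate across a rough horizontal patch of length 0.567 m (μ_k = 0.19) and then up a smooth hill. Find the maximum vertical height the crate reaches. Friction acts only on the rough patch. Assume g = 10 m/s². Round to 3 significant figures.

Spring energy: E₀ = ½kx² = ½(5290)(0.196)² = 101.61 J
Friction: W_f = μ_k mg d = (0.19)(41.9)(10)(0.567) = 45.14 J
Energy at base of ramp: E = 101.61 − 45.14 = 56.471 J
At max height all remaining energy is PE: mgh = E ⇒ h = E/(mg) = 56.471/(41.9 × 10) = 0.1348 m

h = 0.135 m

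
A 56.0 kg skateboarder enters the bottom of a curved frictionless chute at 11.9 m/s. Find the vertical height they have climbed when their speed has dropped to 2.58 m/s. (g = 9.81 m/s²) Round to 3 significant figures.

h = 6.88 m

Conservation of energy: ½mv₁² = ½mv₂² + mgh
h = (v₁² − v₂²)/(2g) = (11.9² − 2.58²)/(2 × 9.81) = 6.878 m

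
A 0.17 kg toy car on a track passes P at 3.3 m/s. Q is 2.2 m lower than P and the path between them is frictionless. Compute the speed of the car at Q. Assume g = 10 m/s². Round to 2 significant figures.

v = 7.4 m/s

Equating total energy at the two states: ½mv₀² + mgh = ½mv²
v² = v₀² + 2gh = (3.3)² + 2(10)(2.2) = 54.890
v = √54.890 = 7.409 m/s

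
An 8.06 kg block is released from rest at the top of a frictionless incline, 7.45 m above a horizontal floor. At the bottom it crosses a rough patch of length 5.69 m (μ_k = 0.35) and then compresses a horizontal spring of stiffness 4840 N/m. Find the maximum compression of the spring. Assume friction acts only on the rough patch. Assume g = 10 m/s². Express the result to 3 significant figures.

x = 0.426 m

Initial energy: E₁ = mgh = (8.06)(10)(7.45) = 600.47 J
Friction removes W_f = μ_k mg d = (0.35)(8.06)(10)(5.69) = 160.5 J
Energy reaching the spring: E = 600.47 − 160.5 = 439.96 J
At max compression ½kx² = E ⇒ x = √(2E/k) = √(2 × 439.96/4840) = 0.4264 m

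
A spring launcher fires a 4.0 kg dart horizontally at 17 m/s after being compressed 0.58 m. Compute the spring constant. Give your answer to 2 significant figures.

Spring PE at full compression equals KE at release: ½kx² = ½mv²
k = mv²/x² = (4.0)(17)²/(0.58)² = 3436 N/m

k = 3400 N/m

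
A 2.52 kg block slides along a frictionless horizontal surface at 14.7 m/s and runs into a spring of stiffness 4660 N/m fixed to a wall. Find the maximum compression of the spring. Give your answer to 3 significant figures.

x = 0.342 m

At max compression the block is momentarily at rest: ½mv² = ½kx²
x = v√(m/k) = 14.7 × √(2.52/4660) = 0.3418 m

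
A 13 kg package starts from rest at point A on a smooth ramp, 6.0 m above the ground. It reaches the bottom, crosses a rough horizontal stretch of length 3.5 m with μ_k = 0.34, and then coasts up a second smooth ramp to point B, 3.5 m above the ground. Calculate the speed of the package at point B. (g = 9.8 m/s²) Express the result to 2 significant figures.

Energy at A: mgh₁ = (13)(9.8)(6.0) = 764.40 J
Friction loss: W_f = μ_k mg d = 151.6 J
At B: ½mv² + mgh₂ = mgh₁ − W_f
½mv² = 764.40 − 151.6 − 445.90 = 166.89 J
v = √(2 × 166.89/13) = 5.067 m/s

v = 5.1 m/s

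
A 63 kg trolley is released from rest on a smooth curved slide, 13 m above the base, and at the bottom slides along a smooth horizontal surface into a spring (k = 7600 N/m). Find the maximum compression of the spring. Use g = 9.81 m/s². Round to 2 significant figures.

x = 1.5 m

Gravitational PE at the top equals spring PE at max compression: mgh = ½kx²
x = √(2mgh/k) = √(2 × 63 × 9.81 × 13 / 7600) = 1.454 m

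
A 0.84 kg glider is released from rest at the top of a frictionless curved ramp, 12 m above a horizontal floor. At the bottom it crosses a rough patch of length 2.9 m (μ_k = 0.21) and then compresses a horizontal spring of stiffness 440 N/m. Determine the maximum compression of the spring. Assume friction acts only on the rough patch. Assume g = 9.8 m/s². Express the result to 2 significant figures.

Initial energy: E₁ = mgh = (0.84)(9.8)(12) = 98.784 J
Friction removes W_f = μ_k mg d = (0.21)(0.84)(9.8)(2.9) = 5.013 J
Energy reaching the spring: E = 98.784 − 5.013 = 93.771 J
At max compression ½kx² = E ⇒ x = √(2E/k) = √(2 × 93.771/440) = 0.6529 m

x = 0.65 m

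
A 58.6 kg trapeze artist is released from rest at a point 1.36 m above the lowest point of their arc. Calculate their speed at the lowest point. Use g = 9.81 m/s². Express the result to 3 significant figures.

Energy conservation between the two points: mgh = ½mv²
v = √(2gh) = √(2 × 9.81 × 1.36) = √26.683 = 5.166 m/s

v = 5.17 m/s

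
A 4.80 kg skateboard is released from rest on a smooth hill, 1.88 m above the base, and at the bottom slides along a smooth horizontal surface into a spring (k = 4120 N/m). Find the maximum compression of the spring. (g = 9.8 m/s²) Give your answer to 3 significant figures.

x = 0.207 m

At max compression the skateboard is momentarily at rest: mgh = ½kx²
x = √(2mgh/k) = √(2 × 4.80 × 9.8 × 1.88 / 4120) = 0.2072 m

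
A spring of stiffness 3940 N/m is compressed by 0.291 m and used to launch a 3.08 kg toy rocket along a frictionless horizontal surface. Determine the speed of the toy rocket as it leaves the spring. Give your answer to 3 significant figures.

v = 10.4 m/s

The toy rocket leaves the spring when the spring is at natural length, so ½kx² = ½mv²
v = x√(k/m) = 0.291 × √(3940/3.08) = 10.41 m/s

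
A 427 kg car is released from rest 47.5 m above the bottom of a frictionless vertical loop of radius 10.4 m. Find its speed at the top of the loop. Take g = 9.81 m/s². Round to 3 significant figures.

Energy conservation: mgh = ½mv_top² + mg(2r)
v_top² = 2g(h − 2r) = 2(9.81)(47.5 − 20.80) = 523.9
v_top = 22.89 m/s

v = 22.9 m/s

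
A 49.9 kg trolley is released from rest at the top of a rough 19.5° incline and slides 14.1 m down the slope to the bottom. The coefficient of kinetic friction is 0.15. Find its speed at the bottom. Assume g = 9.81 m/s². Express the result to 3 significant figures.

v = 7.30 m/s

Work–energy: mg(L sinθ) − μ_k(mg cosθ)L = ½mv²
mgh = mgL sinθ = (49.9)(9.81)(14.1)sin19.5° = 2304.0 J
W_f = μ_k mg cosθ · L = (0.15)(49.9)(9.81)cos19.5°·14.1 = 975.9 J
½mv² = 2304.0 − 975.9 = 1328.1 J
v = √(2 × 1328.1/49.9) = 7.296 m/s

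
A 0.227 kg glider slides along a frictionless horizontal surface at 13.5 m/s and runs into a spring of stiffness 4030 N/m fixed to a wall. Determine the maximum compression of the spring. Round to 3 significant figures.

Conservation of energy between contact and max compression: ½mv² = ½kx²
x = v√(m/k) = 13.5 × √(0.227/4030) = 0.1013 m

x = 0.101 m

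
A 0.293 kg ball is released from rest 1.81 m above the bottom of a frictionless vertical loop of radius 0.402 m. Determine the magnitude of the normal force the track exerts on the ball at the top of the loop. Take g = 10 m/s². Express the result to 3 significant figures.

N = 11.7 N

Energy from release to top (height 2r): mgh = ½mv_top² + mg(2r)
v_top² = 2g(h − 2r) = 2(10)(1.81 − 0.8040) = 20.120 m²/s²
At the top, both N and weight point toward the centre: N + mg = mv_top²/r
N = m(v_top²/r − g) = 0.293(20.120/0.402 − 10) = 11.73 N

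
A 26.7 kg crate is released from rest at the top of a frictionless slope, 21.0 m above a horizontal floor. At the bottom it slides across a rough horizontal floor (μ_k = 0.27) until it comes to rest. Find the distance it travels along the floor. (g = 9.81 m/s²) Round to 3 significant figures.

Energy at the top = energy at the end + work done against friction:
At rest all PE has been dissipated by friction: mgh = μ_k m g d
d = h/μ_k = 21.0/0.27 = 77.78 m

d = 77.8 m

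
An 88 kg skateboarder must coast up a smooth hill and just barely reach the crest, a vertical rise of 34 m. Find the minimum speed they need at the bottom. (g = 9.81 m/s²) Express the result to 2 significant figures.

v = 26 m/s

At the top they are momentarily at rest, so all KE converts to PE: ½mv² = mgh
v = √(2gh) = √(2 × 9.81 × 34) = 25.83 m/s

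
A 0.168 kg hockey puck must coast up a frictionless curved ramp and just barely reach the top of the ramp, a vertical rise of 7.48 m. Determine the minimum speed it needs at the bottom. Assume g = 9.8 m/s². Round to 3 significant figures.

v = 12.1 m/s

At the top it is momentarily at rest, so all KE converts to PE: ½mv² = mgh
v = √(2gh) = √(2 × 9.8 × 7.48) = 12.11 m/s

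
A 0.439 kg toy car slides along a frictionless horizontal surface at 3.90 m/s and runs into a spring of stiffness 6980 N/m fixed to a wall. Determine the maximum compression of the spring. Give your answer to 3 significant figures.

Conservation of energy between contact and max compression: ½mv² = ½kx²
x = v√(m/k) = 3.90 × √(0.439/6980) = 0.03093 m

x = 0.0309 m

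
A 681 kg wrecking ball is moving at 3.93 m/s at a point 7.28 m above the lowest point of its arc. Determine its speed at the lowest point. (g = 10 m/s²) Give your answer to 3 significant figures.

Energy conservation between the two points: ½mv₀² + mgh = ½mv²
v² = v₀² + 2gh = (3.93)² + 2(10)(7.28) = 161.04
v = √161.04 = 12.69 m/s

v = 12.7 m/s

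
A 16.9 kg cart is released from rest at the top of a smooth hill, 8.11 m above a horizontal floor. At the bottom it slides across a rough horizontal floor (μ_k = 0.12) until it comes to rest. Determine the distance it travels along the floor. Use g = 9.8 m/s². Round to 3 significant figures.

d = 67.6 m

Energy at the top = energy at the end + work done against friction:
At rest all PE has been dissipated by friction: mgh = μ_k m g d
d = h/μ_k = 8.11/0.12 = 67.58 m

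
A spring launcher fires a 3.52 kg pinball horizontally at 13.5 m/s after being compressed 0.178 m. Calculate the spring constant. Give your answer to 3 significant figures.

k = 20200 N/m

Energy stored in the spring equals the launch KE: ½kx² = ½mv²
k = mv²/x² = (3.52)(13.5)²/(0.178)² = 20247 N/m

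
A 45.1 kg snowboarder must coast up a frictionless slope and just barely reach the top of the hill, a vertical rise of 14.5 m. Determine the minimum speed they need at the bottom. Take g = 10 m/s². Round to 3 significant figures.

v = 17.0 m/s

At the top they are momentarily at rest, so all KE converts to PE: ½mv² = mgh
v = √(2gh) = √(2 × 10 × 14.5) = 17.03 m/s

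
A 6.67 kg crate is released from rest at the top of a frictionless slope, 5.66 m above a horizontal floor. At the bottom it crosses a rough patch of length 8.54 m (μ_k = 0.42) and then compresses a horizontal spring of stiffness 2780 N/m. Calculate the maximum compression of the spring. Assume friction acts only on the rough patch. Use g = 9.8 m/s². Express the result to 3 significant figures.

x = 0.312 m

Initial energy: E₁ = mgh = (6.67)(9.8)(5.66) = 369.97 J
Friction removes W_f = μ_k mg d = (0.42)(6.67)(9.8)(8.54) = 234.5 J
Energy reaching the spring: E = 369.97 − 234.5 = 135.52 J
At max compression ½kx² = E ⇒ x = √(2E/k) = √(2 × 135.52/2780) = 0.3122 m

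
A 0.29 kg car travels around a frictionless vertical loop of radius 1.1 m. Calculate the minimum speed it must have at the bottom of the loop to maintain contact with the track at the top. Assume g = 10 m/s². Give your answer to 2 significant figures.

At the top: mg = mv_top²/r ⇒ v_top² = gr = 11.00 m²/s²
Energy from bottom to top (height 2r): ½mv_bot² = ½mv_top² + mg(2r)
v_bot² = gr + 4gr = 5gr = 55.00
v_bot = √(5gr) = 7.416 m/s

v = 7.4 m/s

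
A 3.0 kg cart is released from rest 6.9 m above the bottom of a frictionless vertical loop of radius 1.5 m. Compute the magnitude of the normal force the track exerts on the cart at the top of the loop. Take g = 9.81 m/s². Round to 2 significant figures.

Energy from release to top (height 2r): mgh = ½mv_top² + mg(2r)
v_top² = 2g(h − 2r) = 2(9.81)(6.9 − 3.000) = 76.518 m²/s²
At the top, both N and weight point toward the centre: N + mg = mv_top²/r
N = m(v_top²/r − g) = 3.0(76.518/1.5 − 9.81) = 123.6 N

N = 120 N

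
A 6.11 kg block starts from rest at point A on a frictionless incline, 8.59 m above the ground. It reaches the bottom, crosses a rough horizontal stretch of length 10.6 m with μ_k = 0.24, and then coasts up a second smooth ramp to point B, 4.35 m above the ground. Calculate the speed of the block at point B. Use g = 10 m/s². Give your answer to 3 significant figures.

v = 5.82 m/s

Energy at A: mgh₁ = (6.11)(10)(8.59) = 524.85 J
Friction loss: W_f = μ_k mg d = 155.4 J
At B: ½mv² + mgh₂ = mgh₁ − W_f
½mv² = 524.85 − 155.4 − 265.78 = 103.63 J
v = √(2 × 103.63/6.11) = 5.824 m/s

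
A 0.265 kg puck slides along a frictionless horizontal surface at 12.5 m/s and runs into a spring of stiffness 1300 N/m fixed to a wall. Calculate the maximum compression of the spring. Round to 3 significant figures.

x = 0.178 m

All KE is stored as spring PE at maximum compression: ½mv² = ½kx²
x = v√(m/k) = 12.5 × √(0.265/1300) = 0.1785 m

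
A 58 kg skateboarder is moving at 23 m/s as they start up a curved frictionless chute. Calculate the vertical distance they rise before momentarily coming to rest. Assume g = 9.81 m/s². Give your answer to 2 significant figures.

h = 27 m

By energy conservation, ½mv² = mgh
h = v²/(2g) = 23²/(2 × 9.81) = 26.96 m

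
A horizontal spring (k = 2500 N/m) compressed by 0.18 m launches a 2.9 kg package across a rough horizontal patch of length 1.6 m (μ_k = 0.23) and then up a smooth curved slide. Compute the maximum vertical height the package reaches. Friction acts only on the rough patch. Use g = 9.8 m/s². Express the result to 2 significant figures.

h = 1.1 m

Spring energy: E₀ = ½kx² = ½(2500)(0.18)² = 40.500 J
Friction: W_f = μ_k mg d = (0.23)(2.9)(9.8)(1.6) = 10.46 J
Energy at base of ramp: E = 40.500 − 10.46 = 30.041 J
At max height all remaining energy is PE: mgh = E ⇒ h = E/(mg) = 30.041/(2.9 × 9.8) = 1.057 m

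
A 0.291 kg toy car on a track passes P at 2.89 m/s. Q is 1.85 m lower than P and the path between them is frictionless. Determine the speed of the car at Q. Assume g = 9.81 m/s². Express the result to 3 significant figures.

v = 6.68 m/s

By conservation of mechanical energy, ½mv₀² + mgh = ½mv²
v² = v₀² + 2gh = (2.89)² + 2(9.81)(1.85) = 44.649
v = √44.649 = 6.682 m/s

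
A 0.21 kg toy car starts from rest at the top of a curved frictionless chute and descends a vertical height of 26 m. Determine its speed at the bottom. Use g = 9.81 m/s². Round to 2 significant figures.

Energy conservation between the two points: mgh = ½mv²
The mass cancels from both sides.
v = √(2gh) = √(2 × 9.81 × 26) = √510.12 = 22.59 m/s

v = 23 m/s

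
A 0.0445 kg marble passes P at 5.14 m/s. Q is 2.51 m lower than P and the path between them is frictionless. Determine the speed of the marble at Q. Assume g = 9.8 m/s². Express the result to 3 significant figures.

Mechanical energy is conserved (no friction): ½mv₀² + mgh = ½mv²
The mass cancels from both sides.
v² = v₀² + 2gh = (5.14)² + 2(9.8)(2.51) = 75.616
v = √75.616 = 8.696 m/s

v = 8.70 m/s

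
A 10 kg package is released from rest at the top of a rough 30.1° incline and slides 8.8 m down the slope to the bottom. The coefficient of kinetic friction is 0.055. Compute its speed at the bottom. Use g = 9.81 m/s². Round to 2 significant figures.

Energy: mgh = ½mv² + W_f, with h = L sinθ and W_f = μ_k (mg cosθ) L
mgh = mgL sinθ = (10)(9.81)(8.8)sin30.1° = 432.94 J
W_f = μ_k mg cosθ · L = (0.055)(10)(9.81)cos30.1°·8.8 = 41.08 J
½mv² = 432.94 − 41.08 = 391.87 J
v = √(2 × 391.87/10) = 8.853 m/s

v = 8.9 m/s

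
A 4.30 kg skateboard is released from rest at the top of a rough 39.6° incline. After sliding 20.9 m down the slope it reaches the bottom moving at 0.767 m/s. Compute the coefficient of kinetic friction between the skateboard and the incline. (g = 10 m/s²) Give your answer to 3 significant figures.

μ_k = 0.825

Energy balance down the incline: mg L sinθ − ½mv² = μ_k (mg cosθ) L
mgL sinθ = 572.85 J; ½mv² = 1.2648 J
W_f = 572.85 − 1.2648 = 571.6 J
μ_k = W_f/(mg cosθ · L) = 571.6/(33.13 × 20.9) = 0.8254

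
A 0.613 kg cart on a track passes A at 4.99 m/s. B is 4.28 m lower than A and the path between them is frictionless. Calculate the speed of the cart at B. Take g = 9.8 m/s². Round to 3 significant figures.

v = 10.4 m/s

Equating total energy at the two states: ½mv₀² + mgh = ½mv²
v² = v₀² + 2gh = (4.99)² + 2(9.8)(4.28) = 108.79
v = √108.79 = 10.43 m/s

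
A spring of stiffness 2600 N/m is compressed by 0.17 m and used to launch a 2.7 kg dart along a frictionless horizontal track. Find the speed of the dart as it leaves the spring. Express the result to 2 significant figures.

The dart leaves the spring when the spring is at natural length, so ½kx² = ½mv²
v = x√(k/m) = 0.17 × √(2600/2.7) = 5.275 m/s

v = 5.3 m/s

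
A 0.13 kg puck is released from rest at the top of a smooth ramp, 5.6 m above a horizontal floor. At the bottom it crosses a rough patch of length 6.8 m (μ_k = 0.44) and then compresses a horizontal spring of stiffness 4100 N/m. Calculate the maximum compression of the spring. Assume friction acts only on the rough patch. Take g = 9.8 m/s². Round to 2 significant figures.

x = 0.040 m

Initial energy: E₁ = mgh = (0.13)(9.8)(5.6) = 7.1344 J
Friction removes W_f = μ_k mg d = (0.44)(0.13)(9.8)(6.8) = 3.812 J
Energy reaching the spring: E = 7.1344 − 3.812 = 3.3226 J
At max compression ½kx² = E ⇒ x = √(2E/k) = √(2 × 3.3226/4100) = 0.04026 m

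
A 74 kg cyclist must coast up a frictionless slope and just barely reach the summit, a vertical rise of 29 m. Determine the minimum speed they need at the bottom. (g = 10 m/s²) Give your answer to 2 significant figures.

v = 24 m/s

At the top they are momentarily at rest, so all KE converts to PE: ½mv² = mgh
v = √(2gh) = √(2 × 10 × 29) = 24.08 m/s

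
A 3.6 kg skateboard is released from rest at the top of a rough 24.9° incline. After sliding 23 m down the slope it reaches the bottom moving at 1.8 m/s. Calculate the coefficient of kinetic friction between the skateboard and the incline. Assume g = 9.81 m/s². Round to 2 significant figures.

μ_k = 0.46

mgh = ½mv² + μ_k (mg cosθ) L, with h = L sinθ
mgL sinθ = 341.99 J; ½mv² = 5.8320 J
W_f = 341.99 − 5.8320 = 336.2 J
μ_k = W_f/(mg cosθ · L) = 336.2/(32.03 × 23) = 0.4563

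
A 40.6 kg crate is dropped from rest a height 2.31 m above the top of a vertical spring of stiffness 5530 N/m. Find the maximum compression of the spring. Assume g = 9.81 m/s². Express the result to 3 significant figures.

x = 0.653 m

Measuring PE from the top of the relaxed spring, at max compression the crate has dropped H + x with zero KE, so:
mg(H + x) = ½kx²
½(5530)x² − (40.6)(9.81)x − (40.6)(9.81)(2.31) = 0
2765x² − 398.3x − 920.0 = 0
x = [398.3 + √(158632 + 1.0176e+07)]/(2 × 2765) = 0.6533 m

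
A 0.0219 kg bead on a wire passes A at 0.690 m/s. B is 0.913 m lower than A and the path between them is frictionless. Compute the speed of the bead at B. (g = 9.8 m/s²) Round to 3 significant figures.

By conservation of mechanical energy, ½mv₀² + mgh = ½mv²
v² = v₀² + 2gh = (0.690)² + 2(9.8)(0.913) = 18.371
v = √18.371 = 4.286 m/s

v = 4.29 m/s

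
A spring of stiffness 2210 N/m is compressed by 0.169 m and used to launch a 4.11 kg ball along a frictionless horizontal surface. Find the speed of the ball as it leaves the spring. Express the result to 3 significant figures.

The ball leaves the spring when the spring is at natural length, so ½kx² = ½mv²
v = x√(k/m) = 0.169 × √(2210/4.11) = 3.919 m/s

v = 3.92 m/s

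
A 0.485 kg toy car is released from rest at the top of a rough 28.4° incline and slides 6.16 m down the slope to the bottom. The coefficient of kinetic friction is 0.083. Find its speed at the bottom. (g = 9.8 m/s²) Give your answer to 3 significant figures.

v = 6.97 m/s

Work–energy: mg(L sinθ) − μ_k(mg cosθ)L = ½mv²
mgh = mgL sinθ = (0.485)(9.8)(6.16)sin28.4° = 13.926 J
W_f = μ_k mg cosθ · L = (0.083)(0.485)(9.8)cos28.4°·6.16 = 2.138 J
½mv² = 13.926 − 2.138 = 11.788 J
v = √(2 × 11.788/0.485) = 6.972 m/s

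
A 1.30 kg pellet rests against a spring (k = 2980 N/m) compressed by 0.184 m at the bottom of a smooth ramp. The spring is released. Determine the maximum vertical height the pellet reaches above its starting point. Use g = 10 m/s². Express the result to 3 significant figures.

All spring PE becomes gravitational PE at the highest point: ½kx² = mgh
h = kx²/(2mg) = (2980)(0.184)²/(2 × 1.30 × 10) = 3.880 m

h = 3.88 m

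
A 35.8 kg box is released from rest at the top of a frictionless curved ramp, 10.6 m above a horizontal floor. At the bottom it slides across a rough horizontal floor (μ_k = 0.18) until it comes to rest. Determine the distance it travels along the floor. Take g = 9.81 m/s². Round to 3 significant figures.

d = 58.9 m

Energy bookkeeping (friction removes W_f = μ_k N d):
At rest all PE has been dissipated by friction: mgh = μ_k m g d
d = h/μ_k = 10.6/0.18 = 58.89 m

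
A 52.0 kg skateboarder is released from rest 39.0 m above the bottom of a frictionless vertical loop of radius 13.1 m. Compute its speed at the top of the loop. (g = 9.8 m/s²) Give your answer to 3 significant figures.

v = 15.8 m/s

Energy conservation: mgh = ½mv_top² + mg(2r)
v_top² = 2g(h − 2r) = 2(9.8)(39.0 − 26.20) = 250.9
v_top = 15.84 m/s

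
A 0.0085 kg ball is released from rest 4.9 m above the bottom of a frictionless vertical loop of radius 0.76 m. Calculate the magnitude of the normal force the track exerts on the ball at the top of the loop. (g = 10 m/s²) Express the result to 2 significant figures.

N = 0.67 N

Energy from release to top (height 2r): mgh = ½mv_top² + mg(2r)
v_top² = 2g(h − 2r) = 2(10)(4.9 − 1.520) = 67.600 m²/s²
At the top, both N and weight point toward the centre: N + mg = mv_top²/r
N = m(v_top²/r − g) = 0.0085(67.600/0.76 − 10) = 0.6711 N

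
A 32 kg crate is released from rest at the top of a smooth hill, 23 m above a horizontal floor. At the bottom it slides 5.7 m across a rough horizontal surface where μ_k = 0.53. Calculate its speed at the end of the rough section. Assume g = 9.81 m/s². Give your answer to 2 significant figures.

v = 20 m/s

Energy at the top = energy at the end + work done against friction:
mgh = ½mv² + μ_k m g d
W_f = μ_k mg d = (0.53)(32)(9.81)(5.7) = 948.4 J
½mv² = mgh − W_f = 7220.2 − 948.4 = 6271.8 J
v = √(2 × 6271.8/32) = 19.80 m/s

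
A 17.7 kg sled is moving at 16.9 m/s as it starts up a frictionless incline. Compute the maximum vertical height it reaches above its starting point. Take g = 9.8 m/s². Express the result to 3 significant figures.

h = 14.6 m

Setting KE at the bottom equal to PE gained: ½mv² = mgh
h = v²/(2g) = 16.9²/(2 × 9.8) = 14.57 m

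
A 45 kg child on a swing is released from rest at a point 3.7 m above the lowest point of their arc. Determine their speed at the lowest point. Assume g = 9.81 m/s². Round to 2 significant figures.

v = 8.5 m/s

Energy conservation between the two points: mgh = ½mv²
v = √(2gh) = √(2 × 9.81 × 3.7) = √72.594 = 8.520 m/s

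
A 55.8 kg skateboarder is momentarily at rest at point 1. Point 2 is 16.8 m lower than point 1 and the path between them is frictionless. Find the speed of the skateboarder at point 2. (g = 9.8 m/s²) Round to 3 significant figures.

Equating total energy at the two states: mgh = ½mv²
The mass cancels from both sides.
v = √(2gh) = √(2 × 9.8 × 16.8) = √329.28 = 18.15 m/s

v = 18.1 m/s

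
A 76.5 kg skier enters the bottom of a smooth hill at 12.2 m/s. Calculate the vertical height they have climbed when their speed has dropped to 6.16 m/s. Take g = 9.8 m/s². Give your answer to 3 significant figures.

h = 5.66 m

Energy balance between the two points: ½mv₁² = ½mv₂² + mgh
h = (v₁² − v₂²)/(2g) = (12.2² − 6.16²)/(2 × 9.8) = 5.658 m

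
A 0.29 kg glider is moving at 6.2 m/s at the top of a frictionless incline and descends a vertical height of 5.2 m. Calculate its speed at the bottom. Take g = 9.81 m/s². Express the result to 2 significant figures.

v = 12 m/s

By conservation of mechanical energy, ½mv₀² + mgh = ½mv²
v² = v₀² + 2gh = (6.2)² + 2(9.81)(5.2) = 140.46
v = √140.46 = 11.85 m/s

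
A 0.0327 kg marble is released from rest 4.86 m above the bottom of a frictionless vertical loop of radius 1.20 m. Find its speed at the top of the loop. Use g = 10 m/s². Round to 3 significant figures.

Energy conservation: mgh = ½mv_top² + mg(2r)
v_top² = 2g(h − 2r) = 2(10)(4.86 − 2.400) = 49.20
v_top = 7.014 m/s

v = 7.01 m/s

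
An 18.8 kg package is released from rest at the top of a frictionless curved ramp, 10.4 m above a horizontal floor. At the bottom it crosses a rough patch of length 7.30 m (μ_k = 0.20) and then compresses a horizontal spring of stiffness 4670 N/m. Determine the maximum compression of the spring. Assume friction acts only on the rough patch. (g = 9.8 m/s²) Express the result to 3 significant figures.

x = 0.840 m

Initial energy: E₁ = mgh = (18.8)(9.8)(10.4) = 1916.1 J
Friction removes W_f = μ_k mg d = (0.20)(18.8)(9.8)(7.30) = 269.0 J
Energy reaching the spring: E = 1916.1 − 269.0 = 1647.1 J
At max compression ½kx² = E ⇒ x = √(2E/k) = √(2 × 1647.1/4670) = 0.8399 m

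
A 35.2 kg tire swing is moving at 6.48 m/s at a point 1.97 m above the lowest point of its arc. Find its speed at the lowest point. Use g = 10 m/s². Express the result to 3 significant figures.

Energy conservation between the two points: ½mv₀² + mgh = ½mv²
The mass cancels from both sides.
v² = v₀² + 2gh = (6.48)² + 2(10)(1.97) = 81.390
v = √81.390 = 9.022 m/s

v = 9.02 m/s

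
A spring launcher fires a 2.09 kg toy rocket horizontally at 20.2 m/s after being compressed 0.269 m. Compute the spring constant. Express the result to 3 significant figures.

½kx² = ½mv²
k = mv²/x² = (2.09)(20.2)²/(0.269)² = 11785 N/m

k = 11800 N/m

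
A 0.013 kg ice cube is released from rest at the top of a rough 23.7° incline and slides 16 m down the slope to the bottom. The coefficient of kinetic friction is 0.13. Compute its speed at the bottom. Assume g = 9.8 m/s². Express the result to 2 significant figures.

v = 9.4 m/s

Work–energy: mg(L sinθ) − μ_k(mg cosθ)L = ½mv²
mgh = mgL sinθ = (0.013)(9.8)(16)sin23.7° = 0.81933 J
W_f = μ_k mg cosθ · L = (0.13)(0.013)(9.8)cos23.7°·16 = 0.2426 J
½mv² = 0.81933 − 0.2426 = 0.57669 J
v = √(2 × 0.57669/0.013) = 9.419 m/s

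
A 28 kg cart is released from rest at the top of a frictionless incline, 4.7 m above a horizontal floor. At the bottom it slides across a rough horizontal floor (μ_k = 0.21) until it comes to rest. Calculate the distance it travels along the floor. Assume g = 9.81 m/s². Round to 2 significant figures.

d = 22 m

Energy bookkeeping (friction removes W_f = μ_k N d):
At rest all PE has been dissipated by friction: mgh = μ_k m g d
d = h/μ_k = 4.7/0.21 = 22.38 m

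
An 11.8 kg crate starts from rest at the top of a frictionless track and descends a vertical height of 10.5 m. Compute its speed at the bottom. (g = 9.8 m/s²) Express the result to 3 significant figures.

v = 14.3 m/s

Mechanical energy is conserved (no friction): mgh = ½mv²
The mass cancels from both sides.
v = √(2gh) = √(2 × 9.8 × 10.5) = √205.80 = 14.35 m/s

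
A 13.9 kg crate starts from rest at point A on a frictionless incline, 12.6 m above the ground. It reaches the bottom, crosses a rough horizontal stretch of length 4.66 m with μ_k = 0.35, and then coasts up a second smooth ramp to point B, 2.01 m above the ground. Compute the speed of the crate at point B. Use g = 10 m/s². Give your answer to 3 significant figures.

Energy at A: mgh₁ = (13.9)(10)(12.6) = 1751.4 J
Friction loss: W_f = μ_k mg d = 226.7 J
At B: ½mv² + mgh₂ = mgh₁ − W_f
½mv² = 1751.4 − 226.7 − 279.39 = 1245.3 J
v = √(2 × 1245.3/13.9) = 13.39 m/s

v = 13.4 m/s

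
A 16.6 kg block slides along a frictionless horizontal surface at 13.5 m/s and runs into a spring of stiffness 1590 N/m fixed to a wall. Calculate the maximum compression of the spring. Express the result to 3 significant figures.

x = 1.38 m

At max compression the block is momentarily at rest: ½mv² = ½kx²
x = v√(m/k) = 13.5 × √(16.6/1590) = 1.379 m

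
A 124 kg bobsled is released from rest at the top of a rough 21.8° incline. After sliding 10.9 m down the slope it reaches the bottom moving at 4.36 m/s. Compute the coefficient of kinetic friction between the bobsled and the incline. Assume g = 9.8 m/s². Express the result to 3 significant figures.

μ_k = 0.304

The energy dissipated by friction is the PE lost minus the KE gained:
mgL sinθ = 4919.0 J; ½mv² = 1178.6 J
W_f = 4919.0 − 1178.6 = 3740 J
μ_k = W_f/(mg cosθ · L) = 3740/(1128 × 10.9) = 0.3041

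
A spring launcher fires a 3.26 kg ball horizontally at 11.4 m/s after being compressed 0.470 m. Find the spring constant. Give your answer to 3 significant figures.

Spring PE at full compression equals KE at release: ½kx² = ½mv²
k = mv²/x² = (3.26)(11.4)²/(0.470)² = 1918 N/m

k = 1920 N/m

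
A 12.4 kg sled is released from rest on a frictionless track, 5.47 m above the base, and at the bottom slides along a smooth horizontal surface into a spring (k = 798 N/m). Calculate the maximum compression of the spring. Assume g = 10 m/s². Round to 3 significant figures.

At max compression the sled is momentarily at rest: mgh = ½kx²
x = √(2mgh/k) = √(2 × 12.4 × 10 × 5.47 / 798) = 1.304 m

x = 1.30 m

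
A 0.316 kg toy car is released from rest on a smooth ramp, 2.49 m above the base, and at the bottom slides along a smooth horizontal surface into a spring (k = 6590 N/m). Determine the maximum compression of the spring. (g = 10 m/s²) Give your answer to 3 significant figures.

Gravitational PE at the top equals spring PE at max compression: mgh = ½kx²
x = √(2mgh/k) = √(2 × 0.316 × 10 × 2.49 / 6590) = 0.04887 m

x = 0.0489 m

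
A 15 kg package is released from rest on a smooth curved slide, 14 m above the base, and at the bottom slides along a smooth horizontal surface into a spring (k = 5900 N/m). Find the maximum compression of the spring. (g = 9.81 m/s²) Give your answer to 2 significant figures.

x = 0.84 m

Gravitational PE at the top equals spring PE at max compression: mgh = ½kx²
x = √(2mgh/k) = √(2 × 15 × 9.81 × 14 / 5900) = 0.8357 m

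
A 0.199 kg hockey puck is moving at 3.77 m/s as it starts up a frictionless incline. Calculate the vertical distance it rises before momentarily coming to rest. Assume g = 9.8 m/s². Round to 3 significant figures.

h = 0.725 m

Setting KE at the bottom equal to PE gained: ½mv² = mgh
h = v²/(2g) = 3.77²/(2 × 9.8) = 0.7251 m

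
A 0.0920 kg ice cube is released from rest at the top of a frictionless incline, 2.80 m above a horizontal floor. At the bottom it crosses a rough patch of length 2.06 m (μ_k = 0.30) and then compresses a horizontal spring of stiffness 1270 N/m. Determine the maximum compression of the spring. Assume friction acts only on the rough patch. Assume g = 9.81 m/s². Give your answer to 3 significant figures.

x = 0.0557 m

Initial energy: E₁ = mgh = (0.0920)(9.81)(2.80) = 2.5271 J
Friction removes W_f = μ_k mg d = (0.30)(0.0920)(9.81)(2.06) = 0.5578 J
Energy reaching the spring: E = 2.5271 − 0.5578 = 1.9693 J
At max compression ½kx² = E ⇒ x = √(2E/k) = √(2 × 1.9693/1270) = 0.05569 m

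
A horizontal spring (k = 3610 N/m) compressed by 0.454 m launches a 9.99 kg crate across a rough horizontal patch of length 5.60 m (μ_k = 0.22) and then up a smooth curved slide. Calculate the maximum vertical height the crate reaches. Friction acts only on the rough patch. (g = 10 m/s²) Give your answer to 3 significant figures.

h = 2.49 m

Spring energy: E₀ = ½kx² = ½(3610)(0.454)² = 372.04 J
Friction: W_f = μ_k mg d = (0.22)(9.99)(10)(5.60) = 123.1 J
Energy at base of ramp: E = 372.04 − 123.1 = 248.96 J
At max height all remaining energy is PE: mgh = E ⇒ h = E/(mg) = 248.96/(9.99 × 10) = 2.492 m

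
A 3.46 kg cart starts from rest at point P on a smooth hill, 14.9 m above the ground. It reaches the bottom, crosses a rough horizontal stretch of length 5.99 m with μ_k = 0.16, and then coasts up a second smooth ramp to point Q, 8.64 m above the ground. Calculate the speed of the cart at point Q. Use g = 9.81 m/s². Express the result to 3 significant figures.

v = 10.2 m/s

Energy at P: mgh₁ = (3.46)(9.81)(14.9) = 505.74 J
Friction loss: W_f = μ_k mg d = 32.53 J
At Q: ½mv² + mgh₂ = mgh₁ − W_f
½mv² = 505.74 − 32.53 − 293.26 = 179.95 J
v = √(2 × 179.95/3.46) = 10.20 m/s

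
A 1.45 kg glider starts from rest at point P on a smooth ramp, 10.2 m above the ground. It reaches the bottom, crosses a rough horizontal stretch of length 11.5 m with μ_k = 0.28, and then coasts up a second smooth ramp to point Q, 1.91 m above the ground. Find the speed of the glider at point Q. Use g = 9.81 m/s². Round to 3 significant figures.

Energy at P: mgh₁ = (1.45)(9.81)(10.2) = 145.09 J
Friction loss: W_f = μ_k mg d = 45.80 J
At Q: ½mv² + mgh₂ = mgh₁ − W_f
½mv² = 145.09 − 45.80 − 27.169 = 72.118 J
v = √(2 × 72.118/1.45) = 9.974 m/s

v = 9.97 m/s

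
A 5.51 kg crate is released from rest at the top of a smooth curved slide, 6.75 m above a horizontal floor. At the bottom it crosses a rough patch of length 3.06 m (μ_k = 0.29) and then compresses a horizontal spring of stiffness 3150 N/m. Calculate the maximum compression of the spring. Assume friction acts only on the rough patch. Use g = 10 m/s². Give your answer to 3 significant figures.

Initial energy: E₁ = mgh = (5.51)(10)(6.75) = 371.92 J
Friction removes W_f = μ_k mg d = (0.29)(5.51)(10)(3.06) = 48.90 J
Energy reaching the spring: E = 371.92 − 48.90 = 323.03 J
At max compression ½kx² = E ⇒ x = √(2E/k) = √(2 × 323.03/3150) = 0.4529 m

x = 0.453 m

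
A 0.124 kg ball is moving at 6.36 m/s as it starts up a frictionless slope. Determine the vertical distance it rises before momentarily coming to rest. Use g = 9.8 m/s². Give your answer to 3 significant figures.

By energy conservation, ½mv² = mgh
h = v²/(2g) = 6.36²/(2 × 9.8) = 2.064 m

h = 2.06 m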